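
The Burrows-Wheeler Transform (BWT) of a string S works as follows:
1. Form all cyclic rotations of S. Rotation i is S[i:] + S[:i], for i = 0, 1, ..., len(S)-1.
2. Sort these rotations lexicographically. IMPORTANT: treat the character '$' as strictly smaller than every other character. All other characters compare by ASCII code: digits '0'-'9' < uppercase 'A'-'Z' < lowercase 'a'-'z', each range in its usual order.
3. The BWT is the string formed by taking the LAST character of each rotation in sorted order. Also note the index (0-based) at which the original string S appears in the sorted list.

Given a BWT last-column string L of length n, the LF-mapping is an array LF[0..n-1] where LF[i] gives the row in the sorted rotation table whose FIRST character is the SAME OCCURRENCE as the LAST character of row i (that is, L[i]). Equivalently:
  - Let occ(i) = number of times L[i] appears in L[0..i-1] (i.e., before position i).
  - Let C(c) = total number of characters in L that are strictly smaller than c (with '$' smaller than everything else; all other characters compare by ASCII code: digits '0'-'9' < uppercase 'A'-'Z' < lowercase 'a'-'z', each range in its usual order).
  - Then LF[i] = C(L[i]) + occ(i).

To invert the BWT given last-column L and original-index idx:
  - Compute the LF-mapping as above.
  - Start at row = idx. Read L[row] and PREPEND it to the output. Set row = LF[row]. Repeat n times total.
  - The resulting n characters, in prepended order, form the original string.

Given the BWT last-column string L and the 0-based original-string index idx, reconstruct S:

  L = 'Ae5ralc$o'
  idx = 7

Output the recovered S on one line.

Answer: oracle5A$

Derivation:
LF mapping: 2 5 1 8 3 6 4 0 7
Walk LF starting at row 7, prepending L[row]:
  step 1: row=7, L[7]='$', prepend. Next row=LF[7]=0
  step 2: row=0, L[0]='A', prepend. Next row=LF[0]=2
  step 3: row=2, L[2]='5', prepend. Next row=LF[2]=1
  step 4: row=1, L[1]='e', prepend. Next row=LF[1]=5
  step 5: row=5, L[5]='l', prepend. Next row=LF[5]=6
  step 6: row=6, L[6]='c', prepend. Next row=LF[6]=4
  step 7: row=4, L[4]='a', prepend. Next row=LF[4]=3
  step 8: row=3, L[3]='r', prepend. Next row=LF[3]=8
  step 9: row=8, L[8]='o', prepend. Next row=LF[8]=7
Reversed output: oracle5A$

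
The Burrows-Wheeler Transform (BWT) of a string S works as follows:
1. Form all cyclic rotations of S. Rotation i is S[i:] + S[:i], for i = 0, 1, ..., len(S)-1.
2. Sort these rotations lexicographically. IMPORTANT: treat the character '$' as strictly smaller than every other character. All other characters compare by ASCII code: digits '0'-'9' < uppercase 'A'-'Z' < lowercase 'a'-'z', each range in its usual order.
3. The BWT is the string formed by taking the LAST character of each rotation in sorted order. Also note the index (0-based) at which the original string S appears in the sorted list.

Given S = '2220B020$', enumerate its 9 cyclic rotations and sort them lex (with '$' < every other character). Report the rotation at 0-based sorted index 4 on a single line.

All 9 rotations (rotation i = S[i:]+S[:i]):
  rot[0] = 2220B020$
  rot[1] = 220B020$2
  rot[2] = 20B020$22
  rot[3] = 0B020$222
  rot[4] = B020$2220
  rot[5] = 020$2220B
  rot[6] = 20$2220B0
  rot[7] = 0$2220B02
  rot[8] = $2220B020
Sorted (with $ < everything):
  sorted[0] = $2220B020
  sorted[1] = 0$2220B02
  sorted[2] = 020$2220B
  sorted[3] = 0B020$222
  sorted[4] = 20$2220B0
  sorted[5] = 20B020$22
  sorted[6] = 220B020$2
  sorted[7] = 2220B020$
  sorted[8] = B020$2220
sorted[4] = 20$2220B0

Answer: 20$2220B0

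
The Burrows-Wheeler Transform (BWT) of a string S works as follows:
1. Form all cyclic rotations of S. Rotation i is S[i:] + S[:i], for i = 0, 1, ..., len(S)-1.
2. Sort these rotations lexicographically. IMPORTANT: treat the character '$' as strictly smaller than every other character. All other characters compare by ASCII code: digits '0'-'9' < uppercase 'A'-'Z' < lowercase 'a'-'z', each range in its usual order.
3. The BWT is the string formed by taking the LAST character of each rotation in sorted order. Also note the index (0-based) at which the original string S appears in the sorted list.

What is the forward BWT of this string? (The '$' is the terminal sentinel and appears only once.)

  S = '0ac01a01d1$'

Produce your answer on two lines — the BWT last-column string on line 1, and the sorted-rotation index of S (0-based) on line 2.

All 11 rotations (rotation i = S[i:]+S[:i]):
  rot[0] = 0ac01a01d1$
  rot[1] = ac01a01d1$0
  rot[2] = c01a01d1$0a
  rot[3] = 01a01d1$0ac
  rot[4] = 1a01d1$0ac0
  rot[5] = a01d1$0ac01
  rot[6] = 01d1$0ac01a
  rot[7] = 1d1$0ac01a0
  rot[8] = d1$0ac01a01
  rot[9] = 1$0ac01a01d
  rot[10] = $0ac01a01d1
Sorted (with $ < everything):
  sorted[0] = $0ac01a01d1  (last char: '1')
  sorted[1] = 01a01d1$0ac  (last char: 'c')
  sorted[2] = 01d1$0ac01a  (last char: 'a')
  sorted[3] = 0ac01a01d1$  (last char: '$')
  sorted[4] = 1$0ac01a01d  (last char: 'd')
  sorted[5] = 1a01d1$0ac0  (last char: '0')
  sorted[6] = 1d1$0ac01a0  (last char: '0')
  sorted[7] = a01d1$0ac01  (last char: '1')
  sorted[8] = ac01a01d1$0  (last char: '0')
  sorted[9] = c01a01d1$0a  (last char: 'a')
  sorted[10] = d1$0ac01a01  (last char: '1')
Last column: 1ca$d0010a1
Original string S is at sorted index 3

Answer: 1ca$d0010a1
3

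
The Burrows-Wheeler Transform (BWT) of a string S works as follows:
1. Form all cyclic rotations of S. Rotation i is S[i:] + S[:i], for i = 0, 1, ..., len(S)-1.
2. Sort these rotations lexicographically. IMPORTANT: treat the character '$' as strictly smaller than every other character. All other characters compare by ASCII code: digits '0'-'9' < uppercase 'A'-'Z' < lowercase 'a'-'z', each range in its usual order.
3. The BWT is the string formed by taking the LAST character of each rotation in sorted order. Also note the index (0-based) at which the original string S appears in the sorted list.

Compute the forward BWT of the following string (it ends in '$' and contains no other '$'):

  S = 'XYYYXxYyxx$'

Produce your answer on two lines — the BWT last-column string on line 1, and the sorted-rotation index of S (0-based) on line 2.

All 11 rotations (rotation i = S[i:]+S[:i]):
  rot[0] = XYYYXxYyxx$
  rot[1] = YYYXxYyxx$X
  rot[2] = YYXxYyxx$XY
  rot[3] = YXxYyxx$XYY
  rot[4] = XxYyxx$XYYY
  rot[5] = xYyxx$XYYYX
  rot[6] = Yyxx$XYYYXx
  rot[7] = yxx$XYYYXxY
  rot[8] = xx$XYYYXxYy
  rot[9] = x$XYYYXxYyx
  rot[10] = $XYYYXxYyxx
Sorted (with $ < everything):
  sorted[0] = $XYYYXxYyxx  (last char: 'x')
  sorted[1] = XYYYXxYyxx$  (last char: '$')
  sorted[2] = XxYyxx$XYYY  (last char: 'Y')
  sorted[3] = YXxYyxx$XYY  (last char: 'Y')
  sorted[4] = YYXxYyxx$XY  (last char: 'Y')
  sorted[5] = YYYXxYyxx$X  (last char: 'X')
  sorted[6] = Yyxx$XYYYXx  (last char: 'x')
  sorted[7] = x$XYYYXxYyx  (last char: 'x')
  sorted[8] = xYyxx$XYYYX  (last char: 'X')
  sorted[9] = xx$XYYYXxYy  (last char: 'y')
  sorted[10] = yxx$XYYYXxY  (last char: 'Y')
Last column: x$YYYXxxXyY
Original string S is at sorted index 1

Answer: x$YYYXxxXyY
1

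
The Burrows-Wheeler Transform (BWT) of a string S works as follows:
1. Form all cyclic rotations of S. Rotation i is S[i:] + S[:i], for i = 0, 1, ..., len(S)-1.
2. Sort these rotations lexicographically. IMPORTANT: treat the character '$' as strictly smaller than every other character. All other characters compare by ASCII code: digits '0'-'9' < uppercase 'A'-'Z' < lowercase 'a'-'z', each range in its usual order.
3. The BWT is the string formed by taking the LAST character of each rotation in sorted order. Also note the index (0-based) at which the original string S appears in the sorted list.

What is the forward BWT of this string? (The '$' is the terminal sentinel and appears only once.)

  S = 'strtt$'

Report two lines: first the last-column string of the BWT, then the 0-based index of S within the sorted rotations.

All 6 rotations (rotation i = S[i:]+S[:i]):
  rot[0] = strtt$
  rot[1] = trtt$s
  rot[2] = rtt$st
  rot[3] = tt$str
  rot[4] = t$strt
  rot[5] = $strtt
Sorted (with $ < everything):
  sorted[0] = $strtt  (last char: 't')
  sorted[1] = rtt$st  (last char: 't')
  sorted[2] = strtt$  (last char: '$')
  sorted[3] = t$strt  (last char: 't')
  sorted[4] = trtt$s  (last char: 's')
  sorted[5] = tt$str  (last char: 'r')
Last column: tt$tsr
Original string S is at sorted index 2

Answer: tt$tsr
2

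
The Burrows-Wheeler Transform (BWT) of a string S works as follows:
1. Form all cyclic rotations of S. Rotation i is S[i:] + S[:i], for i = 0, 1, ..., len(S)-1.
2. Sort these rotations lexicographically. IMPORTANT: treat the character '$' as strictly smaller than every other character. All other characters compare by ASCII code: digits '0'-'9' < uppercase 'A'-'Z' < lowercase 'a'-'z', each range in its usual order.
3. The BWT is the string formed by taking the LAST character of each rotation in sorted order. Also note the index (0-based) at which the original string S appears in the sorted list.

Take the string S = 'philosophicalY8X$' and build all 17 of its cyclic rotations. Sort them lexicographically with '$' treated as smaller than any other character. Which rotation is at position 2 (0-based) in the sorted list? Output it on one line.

Answer: X$philosophicalY8

Derivation:
All 17 rotations (rotation i = S[i:]+S[:i]):
  rot[0] = philosophicalY8X$
  rot[1] = hilosophicalY8X$p
  rot[2] = ilosophicalY8X$ph
  rot[3] = losophicalY8X$phi
  rot[4] = osophicalY8X$phil
  rot[5] = sophicalY8X$philo
  rot[6] = ophicalY8X$philos
  rot[7] = phicalY8X$philoso
  rot[8] = hicalY8X$philosop
  rot[9] = icalY8X$philosoph
  rot[10] = calY8X$philosophi
  rot[11] = alY8X$philosophic
  rot[12] = lY8X$philosophica
  rot[13] = Y8X$philosophical
  rot[14] = 8X$philosophicalY
  rot[15] = X$philosophicalY8
  rot[16] = $philosophicalY8X
Sorted (with $ < everything):
  sorted[0] = $philosophicalY8X
  sorted[1] = 8X$philosophicalY
  sorted[2] = X$philosophicalY8
  sorted[3] = Y8X$philosophical
  sorted[4] = alY8X$philosophic
  sorted[5] = calY8X$philosophi
  sorted[6] = hicalY8X$philosop
  sorted[7] = hilosophicalY8X$p
  sorted[8] = icalY8X$philosoph
  sorted[9] = ilosophicalY8X$ph
  sorted[10] = lY8X$philosophica
  sorted[11] = losophicalY8X$phi
  sorted[12] = ophicalY8X$philos
  sorted[13] = osophicalY8X$phil
  sorted[14] = phicalY8X$philoso
  sorted[15] = philosophicalY8X$
  sorted[16] = sophicalY8X$philo
sorted[2] = X$philosophicalY8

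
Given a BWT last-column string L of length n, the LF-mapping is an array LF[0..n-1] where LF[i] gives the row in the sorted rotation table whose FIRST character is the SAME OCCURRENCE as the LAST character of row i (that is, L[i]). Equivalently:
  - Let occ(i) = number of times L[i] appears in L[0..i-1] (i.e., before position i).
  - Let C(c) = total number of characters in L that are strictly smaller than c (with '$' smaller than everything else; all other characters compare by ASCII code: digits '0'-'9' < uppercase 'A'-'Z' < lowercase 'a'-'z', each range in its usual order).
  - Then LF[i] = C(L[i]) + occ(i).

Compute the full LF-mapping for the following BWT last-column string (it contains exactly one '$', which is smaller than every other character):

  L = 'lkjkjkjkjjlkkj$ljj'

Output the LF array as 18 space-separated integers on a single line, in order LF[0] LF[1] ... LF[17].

Answer: 15 9 1 10 2 11 3 12 4 5 16 13 14 6 0 17 7 8

Derivation:
Char counts: '$':1, 'j':8, 'k':6, 'l':3
C (first-col start): C('$')=0, C('j')=1, C('k')=9, C('l')=15
L[0]='l': occ=0, LF[0]=C('l')+0=15+0=15
L[1]='k': occ=0, LF[1]=C('k')+0=9+0=9
L[2]='j': occ=0, LF[2]=C('j')+0=1+0=1
L[3]='k': occ=1, LF[3]=C('k')+1=9+1=10
L[4]='j': occ=1, LF[4]=C('j')+1=1+1=2
L[5]='k': occ=2, LF[5]=C('k')+2=9+2=11
L[6]='j': occ=2, LF[6]=C('j')+2=1+2=3
L[7]='k': occ=3, LF[7]=C('k')+3=9+3=12
L[8]='j': occ=3, LF[8]=C('j')+3=1+3=4
L[9]='j': occ=4, LF[9]=C('j')+4=1+4=5
L[10]='l': occ=1, LF[10]=C('l')+1=15+1=16
L[11]='k': occ=4, LF[11]=C('k')+4=9+4=13
L[12]='k': occ=5, LF[12]=C('k')+5=9+5=14
L[13]='j': occ=5, LF[13]=C('j')+5=1+5=6
L[14]='$': occ=0, LF[14]=C('$')+0=0+0=0
L[15]='l': occ=2, LF[15]=C('l')+2=15+2=17
L[16]='j': occ=6, LF[16]=C('j')+6=1+6=7
L[17]='j': occ=7, LF[17]=C('j')+7=1+7=8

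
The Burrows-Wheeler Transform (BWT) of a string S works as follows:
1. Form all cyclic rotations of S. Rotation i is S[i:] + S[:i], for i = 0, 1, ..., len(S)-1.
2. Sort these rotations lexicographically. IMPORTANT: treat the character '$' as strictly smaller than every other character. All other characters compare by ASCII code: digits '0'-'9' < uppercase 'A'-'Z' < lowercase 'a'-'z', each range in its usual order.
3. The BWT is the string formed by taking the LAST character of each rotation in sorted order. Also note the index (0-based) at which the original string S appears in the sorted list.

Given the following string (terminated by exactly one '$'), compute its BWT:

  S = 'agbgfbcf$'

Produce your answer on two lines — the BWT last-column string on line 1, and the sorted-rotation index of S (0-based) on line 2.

All 9 rotations (rotation i = S[i:]+S[:i]):
  rot[0] = agbgfbcf$
  rot[1] = gbgfbcf$a
  rot[2] = bgfbcf$ag
  rot[3] = gfbcf$agb
  rot[4] = fbcf$agbg
  rot[5] = bcf$agbgf
  rot[6] = cf$agbgfb
  rot[7] = f$agbgfbc
  rot[8] = $agbgfbcf
Sorted (with $ < everything):
  sorted[0] = $agbgfbcf  (last char: 'f')
  sorted[1] = agbgfbcf$  (last char: '$')
  sorted[2] = bcf$agbgf  (last char: 'f')
  sorted[3] = bgfbcf$ag  (last char: 'g')
  sorted[4] = cf$agbgfb  (last char: 'b')
  sorted[5] = f$agbgfbc  (last char: 'c')
  sorted[6] = fbcf$agbg  (last char: 'g')
  sorted[7] = gbgfbcf$a  (last char: 'a')
  sorted[8] = gfbcf$agb  (last char: 'b')
Last column: f$fgbcgab
Original string S is at sorted index 1

Answer: f$fgbcgab
1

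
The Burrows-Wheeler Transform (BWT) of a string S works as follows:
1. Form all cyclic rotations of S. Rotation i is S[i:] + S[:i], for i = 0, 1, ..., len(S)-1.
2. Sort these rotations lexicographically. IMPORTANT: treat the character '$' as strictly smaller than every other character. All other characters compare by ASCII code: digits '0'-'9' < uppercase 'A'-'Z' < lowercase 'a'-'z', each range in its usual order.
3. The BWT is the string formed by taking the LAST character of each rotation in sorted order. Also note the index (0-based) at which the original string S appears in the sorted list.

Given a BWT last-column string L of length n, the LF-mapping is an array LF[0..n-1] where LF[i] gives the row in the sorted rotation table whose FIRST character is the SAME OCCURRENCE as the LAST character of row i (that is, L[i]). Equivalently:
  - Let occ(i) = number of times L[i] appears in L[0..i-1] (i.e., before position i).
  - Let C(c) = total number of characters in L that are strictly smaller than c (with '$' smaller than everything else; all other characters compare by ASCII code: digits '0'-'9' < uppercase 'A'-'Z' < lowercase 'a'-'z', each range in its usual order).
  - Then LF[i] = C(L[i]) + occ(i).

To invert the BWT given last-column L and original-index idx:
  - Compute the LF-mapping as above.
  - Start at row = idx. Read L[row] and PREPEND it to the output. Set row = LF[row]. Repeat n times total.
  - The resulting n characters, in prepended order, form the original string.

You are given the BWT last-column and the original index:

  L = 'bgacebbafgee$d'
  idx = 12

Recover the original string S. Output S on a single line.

Answer: gaadgeefebbcb$

Derivation:
LF mapping: 3 12 1 6 8 4 5 2 11 13 9 10 0 7
Walk LF starting at row 12, prepending L[row]:
  step 1: row=12, L[12]='$', prepend. Next row=LF[12]=0
  step 2: row=0, L[0]='b', prepend. Next row=LF[0]=3
  step 3: row=3, L[3]='c', prepend. Next row=LF[3]=6
  step 4: row=6, L[6]='b', prepend. Next row=LF[6]=5
  step 5: row=5, L[5]='b', prepend. Next row=LF[5]=4
  step 6: row=4, L[4]='e', prepend. Next row=LF[4]=8
  step 7: row=8, L[8]='f', prepend. Next row=LF[8]=11
  step 8: row=11, L[11]='e', prepend. Next row=LF[11]=10
  step 9: row=10, L[10]='e', prepend. Next row=LF[10]=9
  step 10: row=9, L[9]='g', prepend. Next row=LF[9]=13
  step 11: row=13, L[13]='d', prepend. Next row=LF[13]=7
  step 12: row=7, L[7]='a', prepend. Next row=LF[7]=2
  step 13: row=2, L[2]='a', prepend. Next row=LF[2]=1
  step 14: row=1, L[1]='g', prepend. Next row=LF[1]=12
Reversed output: gaadgeefebbcb$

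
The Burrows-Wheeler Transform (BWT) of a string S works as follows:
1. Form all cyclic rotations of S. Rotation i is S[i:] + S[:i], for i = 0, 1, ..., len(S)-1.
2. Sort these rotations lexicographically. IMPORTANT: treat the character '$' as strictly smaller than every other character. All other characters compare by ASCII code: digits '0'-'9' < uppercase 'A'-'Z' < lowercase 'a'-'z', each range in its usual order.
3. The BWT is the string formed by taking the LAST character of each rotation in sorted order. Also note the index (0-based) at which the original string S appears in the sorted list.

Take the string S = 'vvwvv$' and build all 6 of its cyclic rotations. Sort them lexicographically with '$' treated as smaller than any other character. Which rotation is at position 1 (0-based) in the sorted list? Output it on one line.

All 6 rotations (rotation i = S[i:]+S[:i]):
  rot[0] = vvwvv$
  rot[1] = vwvv$v
  rot[2] = wvv$vv
  rot[3] = vv$vvw
  rot[4] = v$vvwv
  rot[5] = $vvwvv
Sorted (with $ < everything):
  sorted[0] = $vvwvv
  sorted[1] = v$vvwv
  sorted[2] = vv$vvw
  sorted[3] = vvwvv$
  sorted[4] = vwvv$v
  sorted[5] = wvv$vv
sorted[1] = v$vvwv

Answer: v$vvwv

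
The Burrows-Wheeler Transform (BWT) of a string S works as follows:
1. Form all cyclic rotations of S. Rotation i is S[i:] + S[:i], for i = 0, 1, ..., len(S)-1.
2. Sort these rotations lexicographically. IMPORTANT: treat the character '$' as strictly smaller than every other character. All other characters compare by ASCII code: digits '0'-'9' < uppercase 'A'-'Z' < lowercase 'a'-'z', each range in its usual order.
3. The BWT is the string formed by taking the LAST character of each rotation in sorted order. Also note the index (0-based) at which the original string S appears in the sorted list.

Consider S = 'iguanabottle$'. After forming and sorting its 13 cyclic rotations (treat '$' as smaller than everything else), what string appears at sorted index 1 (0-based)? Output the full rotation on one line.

All 13 rotations (rotation i = S[i:]+S[:i]):
  rot[0] = iguanabottle$
  rot[1] = guanabottle$i
  rot[2] = uanabottle$ig
  rot[3] = anabottle$igu
  rot[4] = nabottle$igua
  rot[5] = abottle$iguan
  rot[6] = bottle$iguana
  rot[7] = ottle$iguanab
  rot[8] = ttle$iguanabo
  rot[9] = tle$iguanabot
  rot[10] = le$iguanabott
  rot[11] = e$iguanabottl
  rot[12] = $iguanabottle
Sorted (with $ < everything):
  sorted[0] = $iguanabottle
  sorted[1] = abottle$iguan
  sorted[2] = anabottle$igu
  sorted[3] = bottle$iguana
  sorted[4] = e$iguanabottl
  sorted[5] = guanabottle$i
  sorted[6] = iguanabottle$
  sorted[7] = le$iguanabott
  sorted[8] = nabottle$igua
  sorted[9] = ottle$iguanab
  sorted[10] = tle$iguanabot
  sorted[11] = ttle$iguanabo
  sorted[12] = uanabottle$ig
sorted[1] = abottle$iguan

Answer: abottle$iguan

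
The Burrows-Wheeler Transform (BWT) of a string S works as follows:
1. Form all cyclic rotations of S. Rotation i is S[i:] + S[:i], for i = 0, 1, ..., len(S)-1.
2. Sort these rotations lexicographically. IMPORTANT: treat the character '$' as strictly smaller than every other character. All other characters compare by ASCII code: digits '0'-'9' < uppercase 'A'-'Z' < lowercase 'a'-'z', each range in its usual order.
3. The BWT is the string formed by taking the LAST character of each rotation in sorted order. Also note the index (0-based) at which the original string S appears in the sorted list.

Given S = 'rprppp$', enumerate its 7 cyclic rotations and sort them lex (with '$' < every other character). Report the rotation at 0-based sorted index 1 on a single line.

All 7 rotations (rotation i = S[i:]+S[:i]):
  rot[0] = rprppp$
  rot[1] = prppp$r
  rot[2] = rppp$rp
  rot[3] = ppp$rpr
  rot[4] = pp$rprp
  rot[5] = p$rprpp
  rot[6] = $rprppp
Sorted (with $ < everything):
  sorted[0] = $rprppp
  sorted[1] = p$rprpp
  sorted[2] = pp$rprp
  sorted[3] = ppp$rpr
  sorted[4] = prppp$r
  sorted[5] = rppp$rp
  sorted[6] = rprppp$
sorted[1] = p$rprpp

Answer: p$rprpp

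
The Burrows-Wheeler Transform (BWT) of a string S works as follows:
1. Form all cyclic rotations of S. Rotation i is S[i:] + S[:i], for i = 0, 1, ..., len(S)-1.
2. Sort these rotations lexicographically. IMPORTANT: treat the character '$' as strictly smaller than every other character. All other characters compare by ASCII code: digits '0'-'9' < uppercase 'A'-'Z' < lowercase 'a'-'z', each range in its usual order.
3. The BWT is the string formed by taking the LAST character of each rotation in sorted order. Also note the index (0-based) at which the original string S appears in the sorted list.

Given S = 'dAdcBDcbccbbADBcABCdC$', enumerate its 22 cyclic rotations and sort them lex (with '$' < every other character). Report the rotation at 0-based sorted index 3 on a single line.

Answer: AdcBDcbccbbADBcABCdC$d

Derivation:
All 22 rotations (rotation i = S[i:]+S[:i]):
  rot[0] = dAdcBDcbccbbADBcABCdC$
  rot[1] = AdcBDcbccbbADBcABCdC$d
  rot[2] = dcBDcbccbbADBcABCdC$dA
  rot[3] = cBDcbccbbADBcABCdC$dAd
  rot[4] = BDcbccbbADBcABCdC$dAdc
  rot[5] = DcbccbbADBcABCdC$dAdcB
  rot[6] = cbccbbADBcABCdC$dAdcBD
  rot[7] = bccbbADBcABCdC$dAdcBDc
  rot[8] = ccbbADBcABCdC$dAdcBDcb
  rot[9] = cbbADBcABCdC$dAdcBDcbc
  rot[10] = bbADBcABCdC$dAdcBDcbcc
  rot[11] = bADBcABCdC$dAdcBDcbccb
  rot[12] = ADBcABCdC$dAdcBDcbccbb
  rot[13] = DBcABCdC$dAdcBDcbccbbA
  rot[14] = BcABCdC$dAdcBDcbccbbAD
  rot[15] = cABCdC$dAdcBDcbccbbADB
  rot[16] = ABCdC$dAdcBDcbccbbADBc
  rot[17] = BCdC$dAdcBDcbccbbADBcA
  rot[18] = CdC$dAdcBDcbccbbADBcAB
  rot[19] = dC$dAdcBDcbccbbADBcABC
  rot[20] = C$dAdcBDcbccbbADBcABCd
  rot[21] = $dAdcBDcbccbbADBcABCdC
Sorted (with $ < everything):
  sorted[0] = $dAdcBDcbccbbADBcABCdC
  sorted[1] = ABCdC$dAdcBDcbccbbADBc
  sorted[2] = ADBcABCdC$dAdcBDcbccbb
  sorted[3] = AdcBDcbccbbADBcABCdC$d
  sorted[4] = BCdC$dAdcBDcbccbbADBcA
  sorted[5] = BDcbccbbADBcABCdC$dAdc
  sorted[6] = BcABCdC$dAdcBDcbccbbAD
  sorted[7] = C$dAdcBDcbccbbADBcABCd
  sorted[8] = CdC$dAdcBDcbccbbADBcAB
  sorted[9] = DBcABCdC$dAdcBDcbccbbA
  sorted[10] = DcbccbbADBcABCdC$dAdcB
  sorted[11] = bADBcABCdC$dAdcBDcbccb
  sorted[12] = bbADBcABCdC$dAdcBDcbcc
  sorted[13] = bccbbADBcABCdC$dAdcBDc
  sorted[14] = cABCdC$dAdcBDcbccbbADB
  sorted[15] = cBDcbccbbADBcABCdC$dAd
  sorted[16] = cbbADBcABCdC$dAdcBDcbc
  sorted[17] = cbccbbADBcABCdC$dAdcBD
  sorted[18] = ccbbADBcABCdC$dAdcBDcb
  sorted[19] = dAdcBDcbccbbADBcABCdC$
  sorted[20] = dC$dAdcBDcbccbbADBcABC
  sorted[21] = dcBDcbccbbADBcABCdC$dA
sorted[3] = AdcBDcbccbbADBcABCdC$d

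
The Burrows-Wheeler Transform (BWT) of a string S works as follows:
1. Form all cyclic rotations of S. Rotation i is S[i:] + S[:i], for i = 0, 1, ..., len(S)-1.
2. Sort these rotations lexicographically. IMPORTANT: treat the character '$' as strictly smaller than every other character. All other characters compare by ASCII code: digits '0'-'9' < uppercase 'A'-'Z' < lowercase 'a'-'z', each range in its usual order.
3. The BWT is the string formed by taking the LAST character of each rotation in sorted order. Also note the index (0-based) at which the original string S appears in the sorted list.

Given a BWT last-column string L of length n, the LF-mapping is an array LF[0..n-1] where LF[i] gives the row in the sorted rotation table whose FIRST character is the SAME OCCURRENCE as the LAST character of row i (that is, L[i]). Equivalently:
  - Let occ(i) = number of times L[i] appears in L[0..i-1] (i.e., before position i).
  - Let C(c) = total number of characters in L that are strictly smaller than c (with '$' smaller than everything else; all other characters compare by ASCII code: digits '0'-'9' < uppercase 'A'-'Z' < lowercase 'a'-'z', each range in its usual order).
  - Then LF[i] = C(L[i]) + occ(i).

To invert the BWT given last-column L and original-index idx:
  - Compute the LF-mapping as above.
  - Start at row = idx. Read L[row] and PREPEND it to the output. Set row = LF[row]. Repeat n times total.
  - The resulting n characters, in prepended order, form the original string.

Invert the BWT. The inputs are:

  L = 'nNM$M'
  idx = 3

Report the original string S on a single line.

LF mapping: 4 3 1 0 2
Walk LF starting at row 3, prepending L[row]:
  step 1: row=3, L[3]='$', prepend. Next row=LF[3]=0
  step 2: row=0, L[0]='n', prepend. Next row=LF[0]=4
  step 3: row=4, L[4]='M', prepend. Next row=LF[4]=2
  step 4: row=2, L[2]='M', prepend. Next row=LF[2]=1
  step 5: row=1, L[1]='N', prepend. Next row=LF[1]=3
Reversed output: NMMn$

Answer: NMMn$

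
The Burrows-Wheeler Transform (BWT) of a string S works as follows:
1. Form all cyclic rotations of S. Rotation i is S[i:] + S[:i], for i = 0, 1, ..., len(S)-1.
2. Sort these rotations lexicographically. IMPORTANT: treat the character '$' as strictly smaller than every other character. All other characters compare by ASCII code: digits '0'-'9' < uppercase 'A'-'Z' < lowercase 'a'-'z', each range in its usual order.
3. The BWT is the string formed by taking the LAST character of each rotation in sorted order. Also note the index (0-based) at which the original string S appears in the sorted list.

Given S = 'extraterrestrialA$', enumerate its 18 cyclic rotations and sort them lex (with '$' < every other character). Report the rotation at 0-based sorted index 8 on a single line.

All 18 rotations (rotation i = S[i:]+S[:i]):
  rot[0] = extraterrestrialA$
  rot[1] = xtraterrestrialA$e
  rot[2] = traterrestrialA$ex
  rot[3] = raterrestrialA$ext
  rot[4] = aterrestrialA$extr
  rot[5] = terrestrialA$extra
  rot[6] = errestrialA$extrat
  rot[7] = rrestrialA$extrate
  rot[8] = restrialA$extrater
  rot[9] = estrialA$extraterr
  rot[10] = strialA$extraterre
  rot[11] = trialA$extraterres
  rot[12] = rialA$extraterrest
  rot[13] = ialA$extraterrestr
  rot[14] = alA$extraterrestri
  rot[15] = lA$extraterrestria
  rot[16] = A$extraterrestrial
  rot[17] = $extraterrestrialA
Sorted (with $ < everything):
  sorted[0] = $extraterrestrialA
  sorted[1] = A$extraterrestrial
  sorted[2] = alA$extraterrestri
  sorted[3] = aterrestrialA$extr
  sorted[4] = errestrialA$extrat
  sorted[5] = estrialA$extraterr
  sorted[6] = extraterrestrialA$
  sorted[7] = ialA$extraterrestr
  sorted[8] = lA$extraterrestria
  sorted[9] = raterrestrialA$ext
  sorted[10] = restrialA$extrater
  sorted[11] = rialA$extraterrest
  sorted[12] = rrestrialA$extrate
  sorted[13] = strialA$extraterre
  sorted[14] = terrestrialA$extra
  sorted[15] = traterrestrialA$ex
  sorted[16] = trialA$extraterres
  sorted[17] = xtraterrestrialA$e
sorted[8] = lA$extraterrestria

Answer: lA$extraterrestria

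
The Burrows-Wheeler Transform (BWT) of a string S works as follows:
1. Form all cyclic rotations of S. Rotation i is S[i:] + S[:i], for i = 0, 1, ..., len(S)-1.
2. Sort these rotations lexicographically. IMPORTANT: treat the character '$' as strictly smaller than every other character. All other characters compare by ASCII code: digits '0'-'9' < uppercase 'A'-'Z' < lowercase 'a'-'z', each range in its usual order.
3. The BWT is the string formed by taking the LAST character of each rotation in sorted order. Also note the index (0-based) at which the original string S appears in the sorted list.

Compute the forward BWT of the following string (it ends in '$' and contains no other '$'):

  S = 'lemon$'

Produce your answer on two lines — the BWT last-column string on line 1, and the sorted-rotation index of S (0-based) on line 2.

Answer: nl$eom
2

Derivation:
All 6 rotations (rotation i = S[i:]+S[:i]):
  rot[0] = lemon$
  rot[1] = emon$l
  rot[2] = mon$le
  rot[3] = on$lem
  rot[4] = n$lemo
  rot[5] = $lemon
Sorted (with $ < everything):
  sorted[0] = $lemon  (last char: 'n')
  sorted[1] = emon$l  (last char: 'l')
  sorted[2] = lemon$  (last char: '$')
  sorted[3] = mon$le  (last char: 'e')
  sorted[4] = n$lemo  (last char: 'o')
  sorted[5] = on$lem  (last char: 'm')
Last column: nl$eom
Original string S is at sorted index 2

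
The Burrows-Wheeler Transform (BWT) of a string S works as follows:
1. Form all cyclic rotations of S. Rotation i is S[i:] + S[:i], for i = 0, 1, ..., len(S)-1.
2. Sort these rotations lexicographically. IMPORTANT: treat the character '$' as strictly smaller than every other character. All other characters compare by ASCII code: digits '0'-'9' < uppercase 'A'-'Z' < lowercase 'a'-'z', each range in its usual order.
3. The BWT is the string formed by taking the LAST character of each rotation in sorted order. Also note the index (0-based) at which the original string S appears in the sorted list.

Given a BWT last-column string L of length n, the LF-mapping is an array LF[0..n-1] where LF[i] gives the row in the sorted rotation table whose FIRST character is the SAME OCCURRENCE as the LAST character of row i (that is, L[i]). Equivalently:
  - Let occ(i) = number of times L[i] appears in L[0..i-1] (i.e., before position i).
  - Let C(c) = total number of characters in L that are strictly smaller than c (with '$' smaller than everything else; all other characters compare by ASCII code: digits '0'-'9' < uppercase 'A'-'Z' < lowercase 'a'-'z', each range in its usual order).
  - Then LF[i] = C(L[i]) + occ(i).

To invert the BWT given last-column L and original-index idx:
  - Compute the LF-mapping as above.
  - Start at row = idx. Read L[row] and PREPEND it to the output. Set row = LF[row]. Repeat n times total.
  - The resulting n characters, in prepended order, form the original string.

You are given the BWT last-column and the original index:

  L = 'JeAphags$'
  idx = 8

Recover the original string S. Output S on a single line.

LF mapping: 2 4 1 7 6 3 5 8 0
Walk LF starting at row 8, prepending L[row]:
  step 1: row=8, L[8]='$', prepend. Next row=LF[8]=0
  step 2: row=0, L[0]='J', prepend. Next row=LF[0]=2
  step 3: row=2, L[2]='A', prepend. Next row=LF[2]=1
  step 4: row=1, L[1]='e', prepend. Next row=LF[1]=4
  step 5: row=4, L[4]='h', prepend. Next row=LF[4]=6
  step 6: row=6, L[6]='g', prepend. Next row=LF[6]=5
  step 7: row=5, L[5]='a', prepend. Next row=LF[5]=3
  step 8: row=3, L[3]='p', prepend. Next row=LF[3]=7
  step 9: row=7, L[7]='s', prepend. Next row=LF[7]=8
Reversed output: spagheAJ$

Answer: spagheAJ$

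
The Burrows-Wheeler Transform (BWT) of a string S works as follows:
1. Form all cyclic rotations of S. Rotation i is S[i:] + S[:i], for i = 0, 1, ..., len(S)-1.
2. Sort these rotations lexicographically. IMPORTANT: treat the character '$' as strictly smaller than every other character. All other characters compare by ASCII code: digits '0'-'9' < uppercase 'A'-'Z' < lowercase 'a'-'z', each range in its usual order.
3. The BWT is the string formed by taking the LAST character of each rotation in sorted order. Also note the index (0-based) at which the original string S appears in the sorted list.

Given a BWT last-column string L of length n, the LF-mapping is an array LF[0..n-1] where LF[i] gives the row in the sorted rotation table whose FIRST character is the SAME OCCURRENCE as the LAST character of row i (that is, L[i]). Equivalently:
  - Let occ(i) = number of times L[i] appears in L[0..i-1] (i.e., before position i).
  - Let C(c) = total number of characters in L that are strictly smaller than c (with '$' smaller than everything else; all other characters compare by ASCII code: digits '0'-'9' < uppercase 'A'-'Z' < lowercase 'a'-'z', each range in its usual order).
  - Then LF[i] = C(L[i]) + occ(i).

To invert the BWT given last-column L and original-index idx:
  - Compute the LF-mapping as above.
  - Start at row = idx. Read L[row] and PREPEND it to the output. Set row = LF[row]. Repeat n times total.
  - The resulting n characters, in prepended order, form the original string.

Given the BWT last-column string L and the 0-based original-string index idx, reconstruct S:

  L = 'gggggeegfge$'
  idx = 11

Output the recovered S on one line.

LF mapping: 5 6 7 8 9 1 2 10 4 11 3 0
Walk LF starting at row 11, prepending L[row]:
  step 1: row=11, L[11]='$', prepend. Next row=LF[11]=0
  step 2: row=0, L[0]='g', prepend. Next row=LF[0]=5
  step 3: row=5, L[5]='e', prepend. Next row=LF[5]=1
  step 4: row=1, L[1]='g', prepend. Next row=LF[1]=6
  step 5: row=6, L[6]='e', prepend. Next row=LF[6]=2
  step 6: row=2, L[2]='g', prepend. Next row=LF[2]=7
  step 7: row=7, L[7]='g', prepend. Next row=LF[7]=10
  step 8: row=10, L[10]='e', prepend. Next row=LF[10]=3
  step 9: row=3, L[3]='g', prepend. Next row=LF[3]=8
  step 10: row=8, L[8]='f', prepend. Next row=LF[8]=4
  step 11: row=4, L[4]='g', prepend. Next row=LF[4]=9
  step 12: row=9, L[9]='g', prepend. Next row=LF[9]=11
Reversed output: ggfgeggegeg$

Answer: ggfgeggegeg$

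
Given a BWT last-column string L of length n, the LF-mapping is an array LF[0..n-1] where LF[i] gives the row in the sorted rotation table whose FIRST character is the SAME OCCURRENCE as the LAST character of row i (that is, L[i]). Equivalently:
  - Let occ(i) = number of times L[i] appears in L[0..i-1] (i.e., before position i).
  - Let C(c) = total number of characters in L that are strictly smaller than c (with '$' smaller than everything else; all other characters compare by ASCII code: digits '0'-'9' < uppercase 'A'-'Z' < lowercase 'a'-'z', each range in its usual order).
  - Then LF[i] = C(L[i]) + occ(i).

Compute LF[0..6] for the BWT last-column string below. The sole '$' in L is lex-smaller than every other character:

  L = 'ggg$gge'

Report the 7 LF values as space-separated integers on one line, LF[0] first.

Answer: 2 3 4 0 5 6 1

Derivation:
Char counts: '$':1, 'e':1, 'g':5
C (first-col start): C('$')=0, C('e')=1, C('g')=2
L[0]='g': occ=0, LF[0]=C('g')+0=2+0=2
L[1]='g': occ=1, LF[1]=C('g')+1=2+1=3
L[2]='g': occ=2, LF[2]=C('g')+2=2+2=4
L[3]='$': occ=0, LF[3]=C('$')+0=0+0=0
L[4]='g': occ=3, LF[4]=C('g')+3=2+3=5
L[5]='g': occ=4, LF[5]=C('g')+4=2+4=6
L[6]='e': occ=0, LF[6]=C('e')+0=1+0=1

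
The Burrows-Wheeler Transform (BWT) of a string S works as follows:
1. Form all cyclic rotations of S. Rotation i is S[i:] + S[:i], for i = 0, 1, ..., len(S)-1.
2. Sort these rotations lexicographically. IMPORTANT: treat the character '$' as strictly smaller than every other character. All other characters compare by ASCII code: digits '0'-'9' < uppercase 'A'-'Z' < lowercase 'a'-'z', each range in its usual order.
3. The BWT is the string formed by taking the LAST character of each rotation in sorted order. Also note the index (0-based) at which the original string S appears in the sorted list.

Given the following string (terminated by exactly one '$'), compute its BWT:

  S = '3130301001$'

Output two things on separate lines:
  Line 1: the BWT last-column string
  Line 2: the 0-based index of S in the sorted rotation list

All 11 rotations (rotation i = S[i:]+S[:i]):
  rot[0] = 3130301001$
  rot[1] = 130301001$3
  rot[2] = 30301001$31
  rot[3] = 0301001$313
  rot[4] = 301001$3130
  rot[5] = 01001$31303
  rot[6] = 1001$313030
  rot[7] = 001$3130301
  rot[8] = 01$31303010
  rot[9] = 1$313030100
  rot[10] = $3130301001
Sorted (with $ < everything):
  sorted[0] = $3130301001  (last char: '1')
  sorted[1] = 001$3130301  (last char: '1')
  sorted[2] = 01$31303010  (last char: '0')
  sorted[3] = 01001$31303  (last char: '3')
  sorted[4] = 0301001$313  (last char: '3')
  sorted[5] = 1$313030100  (last char: '0')
  sorted[6] = 1001$313030  (last char: '0')
  sorted[7] = 130301001$3  (last char: '3')
  sorted[8] = 301001$3130  (last char: '0')
  sorted[9] = 30301001$31  (last char: '1')
  sorted[10] = 3130301001$  (last char: '$')
Last column: 1103300301$
Original string S is at sorted index 10

Answer: 1103300301$
10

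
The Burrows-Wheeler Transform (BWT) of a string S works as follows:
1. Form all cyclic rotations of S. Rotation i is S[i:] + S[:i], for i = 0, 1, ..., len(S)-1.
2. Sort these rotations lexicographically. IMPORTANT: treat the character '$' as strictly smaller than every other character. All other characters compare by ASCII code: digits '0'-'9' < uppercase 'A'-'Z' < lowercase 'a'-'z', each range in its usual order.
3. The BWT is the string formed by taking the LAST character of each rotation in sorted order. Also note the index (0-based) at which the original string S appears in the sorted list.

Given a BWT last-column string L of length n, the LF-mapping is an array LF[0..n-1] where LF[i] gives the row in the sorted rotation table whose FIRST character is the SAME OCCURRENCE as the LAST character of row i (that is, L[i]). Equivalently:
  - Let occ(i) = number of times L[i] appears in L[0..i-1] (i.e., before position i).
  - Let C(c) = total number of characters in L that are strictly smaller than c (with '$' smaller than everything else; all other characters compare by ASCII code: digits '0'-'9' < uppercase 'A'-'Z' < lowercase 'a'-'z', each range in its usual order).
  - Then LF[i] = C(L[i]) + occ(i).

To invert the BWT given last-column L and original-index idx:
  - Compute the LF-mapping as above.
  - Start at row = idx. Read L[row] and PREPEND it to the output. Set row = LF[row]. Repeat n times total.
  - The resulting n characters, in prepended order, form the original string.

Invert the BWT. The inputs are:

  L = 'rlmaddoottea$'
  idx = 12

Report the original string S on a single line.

Answer: tomatoladder$

Derivation:
LF mapping: 10 6 7 1 3 4 8 9 11 12 5 2 0
Walk LF starting at row 12, prepending L[row]:
  step 1: row=12, L[12]='$', prepend. Next row=LF[12]=0
  step 2: row=0, L[0]='r', prepend. Next row=LF[0]=10
  step 3: row=10, L[10]='e', prepend. Next row=LF[10]=5
  step 4: row=5, L[5]='d', prepend. Next row=LF[5]=4
  step 5: row=4, L[4]='d', prepend. Next row=LF[4]=3
  step 6: row=3, L[3]='a', prepend. Next row=LF[3]=1
  step 7: row=1, L[1]='l', prepend. Next row=LF[1]=6
  step 8: row=6, L[6]='o', prepend. Next row=LF[6]=8
  step 9: row=8, L[8]='t', prepend. Next row=LF[8]=11
  step 10: row=11, L[11]='a', prepend. Next row=LF[11]=2
  step 11: row=2, L[2]='m', prepend. Next row=LF[2]=7
  step 12: row=7, L[7]='o', prepend. Next row=LF[7]=9
  step 13: row=9, L[9]='t', prepend. Next row=LF[9]=12
Reversed output: tomatoladder$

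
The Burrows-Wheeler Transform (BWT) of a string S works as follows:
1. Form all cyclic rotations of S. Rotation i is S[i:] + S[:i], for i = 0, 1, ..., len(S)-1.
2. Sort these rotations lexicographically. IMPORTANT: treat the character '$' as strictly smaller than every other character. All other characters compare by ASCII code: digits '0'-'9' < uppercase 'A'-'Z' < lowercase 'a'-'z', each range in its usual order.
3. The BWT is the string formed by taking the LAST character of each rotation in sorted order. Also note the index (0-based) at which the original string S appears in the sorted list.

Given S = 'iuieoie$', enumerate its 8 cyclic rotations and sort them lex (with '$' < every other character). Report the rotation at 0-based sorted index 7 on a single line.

All 8 rotations (rotation i = S[i:]+S[:i]):
  rot[0] = iuieoie$
  rot[1] = uieoie$i
  rot[2] = ieoie$iu
  rot[3] = eoie$iui
  rot[4] = oie$iuie
  rot[5] = ie$iuieo
  rot[6] = e$iuieoi
  rot[7] = $iuieoie
Sorted (with $ < everything):
  sorted[0] = $iuieoie
  sorted[1] = e$iuieoi
  sorted[2] = eoie$iui
  sorted[3] = ie$iuieo
  sorted[4] = ieoie$iu
  sorted[5] = iuieoie$
  sorted[6] = oie$iuie
  sorted[7] = uieoie$i
sorted[7] = uieoie$i

Answer: uieoie$i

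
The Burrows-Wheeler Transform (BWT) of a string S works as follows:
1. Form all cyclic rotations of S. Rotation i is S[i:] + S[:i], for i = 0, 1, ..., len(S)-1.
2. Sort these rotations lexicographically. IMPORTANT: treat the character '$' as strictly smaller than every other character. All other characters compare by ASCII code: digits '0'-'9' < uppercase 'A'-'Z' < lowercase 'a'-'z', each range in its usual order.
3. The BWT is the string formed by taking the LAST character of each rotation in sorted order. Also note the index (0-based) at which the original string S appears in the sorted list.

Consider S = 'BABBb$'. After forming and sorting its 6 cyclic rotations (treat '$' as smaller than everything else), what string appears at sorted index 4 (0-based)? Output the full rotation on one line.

All 6 rotations (rotation i = S[i:]+S[:i]):
  rot[0] = BABBb$
  rot[1] = ABBb$B
  rot[2] = BBb$BA
  rot[3] = Bb$BAB
  rot[4] = b$BABB
  rot[5] = $BABBb
Sorted (with $ < everything):
  sorted[0] = $BABBb
  sorted[1] = ABBb$B
  sorted[2] = BABBb$
  sorted[3] = BBb$BA
  sorted[4] = Bb$BAB
  sorted[5] = b$BABB
sorted[4] = Bb$BAB

Answer: Bb$BAB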